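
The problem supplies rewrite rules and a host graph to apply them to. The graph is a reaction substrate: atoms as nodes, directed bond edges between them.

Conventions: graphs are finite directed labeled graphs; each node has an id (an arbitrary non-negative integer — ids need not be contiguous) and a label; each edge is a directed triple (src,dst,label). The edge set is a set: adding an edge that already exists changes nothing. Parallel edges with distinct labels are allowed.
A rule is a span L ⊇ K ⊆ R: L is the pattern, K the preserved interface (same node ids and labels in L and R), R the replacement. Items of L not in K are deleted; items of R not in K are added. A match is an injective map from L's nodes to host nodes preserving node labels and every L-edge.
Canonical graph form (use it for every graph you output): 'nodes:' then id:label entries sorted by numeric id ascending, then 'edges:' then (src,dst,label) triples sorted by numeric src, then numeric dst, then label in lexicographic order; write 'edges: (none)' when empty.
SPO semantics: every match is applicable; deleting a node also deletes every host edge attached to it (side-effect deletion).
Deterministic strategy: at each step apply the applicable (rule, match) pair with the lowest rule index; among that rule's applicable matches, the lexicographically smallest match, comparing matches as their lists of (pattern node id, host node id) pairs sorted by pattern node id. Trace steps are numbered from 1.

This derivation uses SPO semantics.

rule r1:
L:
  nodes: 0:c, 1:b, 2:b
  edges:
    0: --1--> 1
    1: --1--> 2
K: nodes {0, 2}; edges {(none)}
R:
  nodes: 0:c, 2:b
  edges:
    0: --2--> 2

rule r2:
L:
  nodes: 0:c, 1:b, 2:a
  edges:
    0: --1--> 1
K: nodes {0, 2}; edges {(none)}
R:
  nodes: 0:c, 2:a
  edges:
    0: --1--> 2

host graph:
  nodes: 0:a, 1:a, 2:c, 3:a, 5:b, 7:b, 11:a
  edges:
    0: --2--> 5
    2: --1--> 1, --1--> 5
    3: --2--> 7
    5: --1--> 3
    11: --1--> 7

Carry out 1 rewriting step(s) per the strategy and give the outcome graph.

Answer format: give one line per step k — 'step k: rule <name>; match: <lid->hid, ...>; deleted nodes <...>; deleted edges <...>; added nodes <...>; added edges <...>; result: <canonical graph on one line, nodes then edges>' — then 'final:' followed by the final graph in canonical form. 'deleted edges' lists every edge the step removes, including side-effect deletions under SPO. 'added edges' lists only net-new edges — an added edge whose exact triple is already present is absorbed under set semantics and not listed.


step 1: rule r2; match: 0->2, 1->5, 2->0; deleted nodes 5; deleted edges (0,5,2); (2,5,1); (5,3,1); added nodes (none); added edges (2,0,1); result: nodes: 0:a, 1:a, 2:c, 3:a, 7:b, 11:a edges: (2,0,1); (2,1,1); (3,7,2); (11,7,1)
final:
nodes: 0:a, 1:a, 2:c, 3:a, 7:b, 11:a
edges: (2,0,1); (2,1,1); (3,7,2); (11,7,1)


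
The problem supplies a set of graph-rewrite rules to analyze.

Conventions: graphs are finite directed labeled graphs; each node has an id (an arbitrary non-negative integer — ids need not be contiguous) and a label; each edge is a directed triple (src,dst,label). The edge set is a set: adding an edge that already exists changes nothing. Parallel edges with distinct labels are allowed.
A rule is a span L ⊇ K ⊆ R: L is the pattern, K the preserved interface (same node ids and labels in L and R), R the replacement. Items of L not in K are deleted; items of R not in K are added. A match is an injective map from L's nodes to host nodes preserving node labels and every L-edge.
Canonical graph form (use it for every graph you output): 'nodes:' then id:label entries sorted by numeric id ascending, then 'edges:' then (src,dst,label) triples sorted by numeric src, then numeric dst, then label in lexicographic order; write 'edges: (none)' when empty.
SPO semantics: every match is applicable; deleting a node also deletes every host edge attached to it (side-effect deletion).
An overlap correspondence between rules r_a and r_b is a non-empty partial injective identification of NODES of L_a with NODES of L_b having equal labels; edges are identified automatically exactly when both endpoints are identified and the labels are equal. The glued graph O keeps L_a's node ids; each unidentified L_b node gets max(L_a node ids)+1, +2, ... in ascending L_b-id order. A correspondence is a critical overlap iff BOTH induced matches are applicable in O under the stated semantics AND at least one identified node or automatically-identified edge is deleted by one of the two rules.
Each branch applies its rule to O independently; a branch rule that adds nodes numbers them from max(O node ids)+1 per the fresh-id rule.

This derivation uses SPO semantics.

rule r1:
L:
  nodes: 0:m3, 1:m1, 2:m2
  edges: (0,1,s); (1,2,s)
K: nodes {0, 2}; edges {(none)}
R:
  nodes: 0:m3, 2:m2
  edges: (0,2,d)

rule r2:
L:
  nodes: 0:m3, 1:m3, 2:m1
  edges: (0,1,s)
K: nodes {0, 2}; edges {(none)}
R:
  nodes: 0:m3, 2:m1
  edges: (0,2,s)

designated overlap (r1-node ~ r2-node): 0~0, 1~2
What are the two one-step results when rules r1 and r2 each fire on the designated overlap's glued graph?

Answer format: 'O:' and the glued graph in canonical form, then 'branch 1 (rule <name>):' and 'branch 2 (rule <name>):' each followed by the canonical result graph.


O:
nodes: 0:m3, 1:m1, 2:m2, 3:m3
edges: (0,1,s); (0,3,s); (1,2,s)
branch 1 (rule r1):
nodes: 0:m3, 2:m2, 3:m3
edges: (0,2,d); (0,3,s)
branch 2 (rule r2):
nodes: 0:m3, 1:m1, 2:m2
edges: (0,1,s); (1,2,s)


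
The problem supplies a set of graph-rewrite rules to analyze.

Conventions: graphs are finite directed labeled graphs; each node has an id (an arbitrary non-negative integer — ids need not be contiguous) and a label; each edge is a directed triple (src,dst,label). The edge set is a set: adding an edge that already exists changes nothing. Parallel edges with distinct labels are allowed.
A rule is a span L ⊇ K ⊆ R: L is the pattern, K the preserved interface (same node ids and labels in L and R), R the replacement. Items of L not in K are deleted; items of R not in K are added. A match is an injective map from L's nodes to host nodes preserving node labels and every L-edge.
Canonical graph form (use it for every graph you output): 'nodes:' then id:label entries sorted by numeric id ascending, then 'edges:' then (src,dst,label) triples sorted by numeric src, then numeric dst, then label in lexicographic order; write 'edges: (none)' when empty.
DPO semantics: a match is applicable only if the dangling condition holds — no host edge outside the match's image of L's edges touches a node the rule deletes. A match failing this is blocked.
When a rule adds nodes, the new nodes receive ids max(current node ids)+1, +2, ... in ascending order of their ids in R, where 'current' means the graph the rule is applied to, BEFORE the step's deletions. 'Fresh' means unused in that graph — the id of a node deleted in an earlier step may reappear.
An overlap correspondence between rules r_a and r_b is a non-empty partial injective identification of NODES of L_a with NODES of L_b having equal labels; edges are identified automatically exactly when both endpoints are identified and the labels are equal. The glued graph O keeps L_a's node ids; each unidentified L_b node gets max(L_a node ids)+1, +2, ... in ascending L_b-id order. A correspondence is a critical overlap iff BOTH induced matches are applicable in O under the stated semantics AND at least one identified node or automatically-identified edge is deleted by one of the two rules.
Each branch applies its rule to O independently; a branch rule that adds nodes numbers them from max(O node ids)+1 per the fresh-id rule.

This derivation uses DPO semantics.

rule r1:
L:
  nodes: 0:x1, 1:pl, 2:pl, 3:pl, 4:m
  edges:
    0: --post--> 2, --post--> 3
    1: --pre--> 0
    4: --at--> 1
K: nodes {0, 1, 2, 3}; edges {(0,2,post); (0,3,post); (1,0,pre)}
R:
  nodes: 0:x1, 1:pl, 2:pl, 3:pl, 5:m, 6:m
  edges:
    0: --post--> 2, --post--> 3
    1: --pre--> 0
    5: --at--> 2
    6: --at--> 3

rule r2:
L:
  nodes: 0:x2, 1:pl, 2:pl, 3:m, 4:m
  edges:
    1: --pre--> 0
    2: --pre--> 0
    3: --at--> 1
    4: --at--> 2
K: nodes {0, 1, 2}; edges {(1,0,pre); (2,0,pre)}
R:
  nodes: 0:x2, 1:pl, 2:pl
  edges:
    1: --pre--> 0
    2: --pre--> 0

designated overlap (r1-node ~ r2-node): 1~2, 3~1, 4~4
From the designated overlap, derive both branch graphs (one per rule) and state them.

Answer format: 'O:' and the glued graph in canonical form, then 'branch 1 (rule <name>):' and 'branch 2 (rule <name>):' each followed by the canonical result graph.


O:
nodes: 0:x1, 1:pl, 2:pl, 3:pl, 4:m, 5:x2, 6:m
edges: (0,2,post); (0,3,post); (1,0,pre); (1,5,pre); (3,5,pre); (4,1,at); (6,3,at)
branch 1 (rule r1):
nodes: 0:x1, 1:pl, 2:pl, 3:pl, 5:x2, 6:m, 7:m, 8:m
edges: (0,2,post); (0,3,post); (1,0,pre); (1,5,pre); (3,5,pre); (6,3,at); (7,2,at); (8,3,at)
branch 2 (rule r2):
nodes: 0:x1, 1:pl, 2:pl, 3:pl, 5:x2
edges: (0,2,post); (0,3,post); (1,0,pre); (1,5,pre); (3,5,pre)


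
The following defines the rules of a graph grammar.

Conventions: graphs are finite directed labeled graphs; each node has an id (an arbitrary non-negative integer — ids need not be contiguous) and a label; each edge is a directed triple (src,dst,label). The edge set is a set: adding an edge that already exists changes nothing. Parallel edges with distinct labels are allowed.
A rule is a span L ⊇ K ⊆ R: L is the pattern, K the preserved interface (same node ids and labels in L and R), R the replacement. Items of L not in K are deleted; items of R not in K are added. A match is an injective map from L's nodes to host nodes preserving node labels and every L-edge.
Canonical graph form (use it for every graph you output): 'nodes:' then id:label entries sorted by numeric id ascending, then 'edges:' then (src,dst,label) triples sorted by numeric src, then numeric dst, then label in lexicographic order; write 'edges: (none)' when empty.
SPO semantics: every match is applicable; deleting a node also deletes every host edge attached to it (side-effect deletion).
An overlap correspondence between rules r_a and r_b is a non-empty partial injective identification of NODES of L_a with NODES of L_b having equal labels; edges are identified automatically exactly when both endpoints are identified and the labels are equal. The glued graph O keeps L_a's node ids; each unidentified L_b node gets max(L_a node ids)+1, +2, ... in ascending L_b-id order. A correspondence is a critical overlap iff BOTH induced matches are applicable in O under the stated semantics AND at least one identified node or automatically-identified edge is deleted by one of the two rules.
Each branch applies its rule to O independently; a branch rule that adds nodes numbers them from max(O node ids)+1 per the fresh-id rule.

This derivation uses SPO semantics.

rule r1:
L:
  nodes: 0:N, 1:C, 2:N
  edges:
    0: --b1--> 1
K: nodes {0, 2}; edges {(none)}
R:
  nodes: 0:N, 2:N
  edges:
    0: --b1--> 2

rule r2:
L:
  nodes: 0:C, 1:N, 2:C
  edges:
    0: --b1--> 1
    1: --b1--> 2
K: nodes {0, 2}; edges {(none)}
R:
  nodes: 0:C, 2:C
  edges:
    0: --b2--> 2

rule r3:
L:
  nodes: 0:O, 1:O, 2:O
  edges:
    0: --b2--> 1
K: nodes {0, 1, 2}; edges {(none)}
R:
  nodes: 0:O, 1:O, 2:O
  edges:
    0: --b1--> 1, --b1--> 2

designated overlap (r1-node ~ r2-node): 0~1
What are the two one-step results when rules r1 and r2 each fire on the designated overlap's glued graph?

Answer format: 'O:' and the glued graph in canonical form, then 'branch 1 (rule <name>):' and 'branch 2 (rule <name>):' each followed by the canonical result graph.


O:
nodes: 0:N, 1:C, 2:N, 3:C, 4:C
edges: (0,1,b1); (0,4,b1); (3,0,b1)
branch 1 (rule r1):
nodes: 0:N, 2:N, 3:C, 4:C
edges: (0,2,b1); (0,4,b1); (3,0,b1)
branch 2 (rule r2):
nodes: 1:C, 2:N, 3:C, 4:C
edges: (3,4,b2)


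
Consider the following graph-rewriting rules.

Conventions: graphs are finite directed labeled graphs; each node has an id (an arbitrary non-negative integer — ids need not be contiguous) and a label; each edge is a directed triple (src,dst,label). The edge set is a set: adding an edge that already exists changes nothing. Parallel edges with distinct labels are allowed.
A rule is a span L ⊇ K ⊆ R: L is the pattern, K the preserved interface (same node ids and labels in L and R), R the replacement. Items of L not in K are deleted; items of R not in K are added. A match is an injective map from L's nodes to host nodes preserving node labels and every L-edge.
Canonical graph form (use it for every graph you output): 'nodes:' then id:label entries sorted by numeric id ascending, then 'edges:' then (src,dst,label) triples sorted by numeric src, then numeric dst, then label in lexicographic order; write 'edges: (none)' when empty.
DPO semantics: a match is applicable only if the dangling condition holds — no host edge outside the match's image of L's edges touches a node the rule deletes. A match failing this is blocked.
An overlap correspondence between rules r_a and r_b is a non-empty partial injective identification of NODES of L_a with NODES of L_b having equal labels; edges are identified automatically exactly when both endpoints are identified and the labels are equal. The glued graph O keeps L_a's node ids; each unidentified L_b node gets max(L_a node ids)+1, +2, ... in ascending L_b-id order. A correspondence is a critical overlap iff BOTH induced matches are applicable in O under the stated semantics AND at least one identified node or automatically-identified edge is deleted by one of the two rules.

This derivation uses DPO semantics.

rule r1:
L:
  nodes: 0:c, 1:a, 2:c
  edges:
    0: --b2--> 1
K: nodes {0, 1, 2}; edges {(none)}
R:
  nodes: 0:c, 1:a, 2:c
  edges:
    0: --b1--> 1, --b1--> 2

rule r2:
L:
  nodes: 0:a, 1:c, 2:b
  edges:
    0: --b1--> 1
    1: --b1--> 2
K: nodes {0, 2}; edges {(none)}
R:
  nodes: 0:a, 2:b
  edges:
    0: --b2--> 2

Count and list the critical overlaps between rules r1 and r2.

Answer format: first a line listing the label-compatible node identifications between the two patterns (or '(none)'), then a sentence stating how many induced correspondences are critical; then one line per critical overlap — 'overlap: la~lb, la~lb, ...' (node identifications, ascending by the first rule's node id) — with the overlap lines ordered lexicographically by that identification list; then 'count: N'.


label-compatible node identifications between L(r1) and L(r2): 0~1, 1~0, 2~1
2 of the induced correspondences are critical overlaps of r1 and r2.
overlap: 1~0, 2~1
overlap: 2~1
count: 2


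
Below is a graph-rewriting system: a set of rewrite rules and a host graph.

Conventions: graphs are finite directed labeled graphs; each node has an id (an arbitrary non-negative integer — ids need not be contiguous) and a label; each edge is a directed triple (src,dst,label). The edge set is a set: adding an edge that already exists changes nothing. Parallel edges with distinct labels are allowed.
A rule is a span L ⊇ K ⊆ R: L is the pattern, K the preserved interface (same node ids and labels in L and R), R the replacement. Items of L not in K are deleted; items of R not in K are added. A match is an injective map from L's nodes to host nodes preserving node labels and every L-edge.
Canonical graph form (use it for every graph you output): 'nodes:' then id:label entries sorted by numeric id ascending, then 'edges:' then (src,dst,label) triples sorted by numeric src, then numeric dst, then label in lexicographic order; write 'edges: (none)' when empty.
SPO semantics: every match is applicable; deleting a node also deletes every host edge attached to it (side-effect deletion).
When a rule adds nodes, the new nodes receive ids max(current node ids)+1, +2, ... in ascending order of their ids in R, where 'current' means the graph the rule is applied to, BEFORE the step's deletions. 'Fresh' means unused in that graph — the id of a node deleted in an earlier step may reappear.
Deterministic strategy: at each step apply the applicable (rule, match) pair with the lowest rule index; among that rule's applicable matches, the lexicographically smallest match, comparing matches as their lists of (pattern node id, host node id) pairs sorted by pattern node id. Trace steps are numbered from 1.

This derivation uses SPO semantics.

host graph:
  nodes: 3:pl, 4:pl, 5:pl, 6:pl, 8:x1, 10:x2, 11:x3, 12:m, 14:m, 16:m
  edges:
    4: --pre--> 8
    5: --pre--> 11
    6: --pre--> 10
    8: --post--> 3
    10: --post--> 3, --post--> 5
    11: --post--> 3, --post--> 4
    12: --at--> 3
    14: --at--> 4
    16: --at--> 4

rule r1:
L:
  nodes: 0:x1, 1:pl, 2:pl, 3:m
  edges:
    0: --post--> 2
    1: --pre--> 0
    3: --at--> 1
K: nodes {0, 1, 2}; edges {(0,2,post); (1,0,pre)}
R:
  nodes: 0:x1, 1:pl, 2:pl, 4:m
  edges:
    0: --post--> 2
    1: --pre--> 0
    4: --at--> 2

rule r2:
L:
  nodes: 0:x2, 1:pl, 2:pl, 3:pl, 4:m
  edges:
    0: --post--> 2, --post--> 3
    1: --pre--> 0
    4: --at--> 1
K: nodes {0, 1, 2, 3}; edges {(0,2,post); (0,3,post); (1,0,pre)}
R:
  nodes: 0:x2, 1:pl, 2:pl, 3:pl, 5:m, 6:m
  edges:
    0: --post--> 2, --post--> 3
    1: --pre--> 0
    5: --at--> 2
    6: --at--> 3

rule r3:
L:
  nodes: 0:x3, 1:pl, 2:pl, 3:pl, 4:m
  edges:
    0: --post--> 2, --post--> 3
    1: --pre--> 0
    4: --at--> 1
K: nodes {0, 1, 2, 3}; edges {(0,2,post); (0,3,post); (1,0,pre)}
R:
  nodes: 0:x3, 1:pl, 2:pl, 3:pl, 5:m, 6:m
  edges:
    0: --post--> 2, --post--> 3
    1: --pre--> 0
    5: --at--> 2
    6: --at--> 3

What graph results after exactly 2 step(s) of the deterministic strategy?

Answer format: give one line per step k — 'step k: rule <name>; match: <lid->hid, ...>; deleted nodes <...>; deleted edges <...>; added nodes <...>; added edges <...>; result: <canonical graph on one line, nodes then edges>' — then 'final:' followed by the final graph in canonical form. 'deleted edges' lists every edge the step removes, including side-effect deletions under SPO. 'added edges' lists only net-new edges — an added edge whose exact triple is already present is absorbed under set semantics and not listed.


step 1: rule r1; match: 0->8, 1->4, 2->3, 3->14; deleted nodes 14; deleted edges (14,4,at); added nodes 17; added edges (17,3,at); result: nodes: 3:pl, 4:pl, 5:pl, 6:pl, 8:x1, 10:x2, 11:x3, 12:m, 16:m, 17:m edges: (4,8,pre); (5,11,pre); (6,10,pre); (8,3,post); (10,3,post); (10,5,post); (11,3,post); (11,4,post); (12,3,at); (16,4,at); (17,3,at)
step 2: rule r1; match: 0->8, 1->4, 2->3, 3->16; deleted nodes 16; deleted edges (16,4,at); added nodes 18; added edges (18,3,at); result: nodes: 3:pl, 4:pl, 5:pl, 6:pl, 8:x1, 10:x2, 11:x3, 12:m, 17:m, 18:m edges: (4,8,pre); (5,11,pre); (6,10,pre); (8,3,post); (10,3,post); (10,5,post); (11,3,post); (11,4,post); (12,3,at); (17,3,at); (18,3,at)
final:
nodes: 3:pl, 4:pl, 5:pl, 6:pl, 8:x1, 10:x2, 11:x3, 12:m, 17:m, 18:m
edges: (4,8,pre); (5,11,pre); (6,10,pre); (8,3,post); (10,3,post); (10,5,post); (11,3,post); (11,4,post); (12,3,at); (17,3,at); (18,3,at)


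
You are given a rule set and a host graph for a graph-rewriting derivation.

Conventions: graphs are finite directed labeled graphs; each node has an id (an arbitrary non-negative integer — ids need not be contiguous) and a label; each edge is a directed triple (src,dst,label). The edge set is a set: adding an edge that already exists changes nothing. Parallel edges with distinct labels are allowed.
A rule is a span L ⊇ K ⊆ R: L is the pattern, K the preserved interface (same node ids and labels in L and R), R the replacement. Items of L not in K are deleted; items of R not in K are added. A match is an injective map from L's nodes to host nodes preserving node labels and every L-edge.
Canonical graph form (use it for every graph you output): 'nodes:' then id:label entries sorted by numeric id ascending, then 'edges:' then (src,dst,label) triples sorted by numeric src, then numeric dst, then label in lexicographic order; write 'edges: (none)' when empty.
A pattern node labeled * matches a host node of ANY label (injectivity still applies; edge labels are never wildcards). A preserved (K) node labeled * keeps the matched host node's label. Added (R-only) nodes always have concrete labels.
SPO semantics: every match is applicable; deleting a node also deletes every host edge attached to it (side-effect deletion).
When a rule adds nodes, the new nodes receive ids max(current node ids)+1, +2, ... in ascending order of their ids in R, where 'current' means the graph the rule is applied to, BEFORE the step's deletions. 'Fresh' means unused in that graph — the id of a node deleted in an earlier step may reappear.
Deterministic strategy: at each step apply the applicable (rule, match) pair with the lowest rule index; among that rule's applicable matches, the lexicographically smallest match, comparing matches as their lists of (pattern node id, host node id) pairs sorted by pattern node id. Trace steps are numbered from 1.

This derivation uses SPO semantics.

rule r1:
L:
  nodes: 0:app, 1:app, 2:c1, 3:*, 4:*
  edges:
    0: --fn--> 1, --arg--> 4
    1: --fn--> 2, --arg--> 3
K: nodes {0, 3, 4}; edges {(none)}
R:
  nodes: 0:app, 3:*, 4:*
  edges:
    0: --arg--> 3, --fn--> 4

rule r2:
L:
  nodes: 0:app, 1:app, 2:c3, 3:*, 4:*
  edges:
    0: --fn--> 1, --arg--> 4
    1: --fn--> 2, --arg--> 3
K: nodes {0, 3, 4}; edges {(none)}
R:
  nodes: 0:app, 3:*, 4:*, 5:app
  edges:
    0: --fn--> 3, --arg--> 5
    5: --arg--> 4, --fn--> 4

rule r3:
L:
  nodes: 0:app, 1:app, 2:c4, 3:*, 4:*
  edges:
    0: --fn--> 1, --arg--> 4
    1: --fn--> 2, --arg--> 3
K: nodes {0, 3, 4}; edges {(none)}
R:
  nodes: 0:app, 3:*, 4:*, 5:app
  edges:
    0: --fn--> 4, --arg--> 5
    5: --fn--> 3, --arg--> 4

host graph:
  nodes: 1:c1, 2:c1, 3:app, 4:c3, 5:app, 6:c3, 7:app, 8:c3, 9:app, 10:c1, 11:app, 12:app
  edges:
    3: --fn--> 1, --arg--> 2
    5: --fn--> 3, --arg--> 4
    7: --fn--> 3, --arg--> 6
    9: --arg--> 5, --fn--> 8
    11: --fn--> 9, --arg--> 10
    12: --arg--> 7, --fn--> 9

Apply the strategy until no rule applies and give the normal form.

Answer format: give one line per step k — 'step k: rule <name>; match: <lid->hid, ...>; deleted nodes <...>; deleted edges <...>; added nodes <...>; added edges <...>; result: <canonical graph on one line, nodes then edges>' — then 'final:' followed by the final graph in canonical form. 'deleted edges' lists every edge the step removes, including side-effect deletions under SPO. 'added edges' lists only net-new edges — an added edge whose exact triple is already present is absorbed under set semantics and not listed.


step 1: rule r1; match: 0->5, 1->3, 2->1, 3->2, 4->4; deleted nodes 1, 3; deleted edges (3,1,fn); (3,2,arg); (5,3,fn); (5,4,arg); (7,3,fn); added nodes (none); added edges (5,2,arg); (5,4,fn); result: nodes: 2:c1, 4:c3, 5:app, 6:c3, 7:app, 8:c3, 9:app, 10:c1, 11:app, 12:app edges: (5,2,arg); (5,4,fn); (7,6,arg); (9,5,arg); (9,8,fn); (11,9,fn); (11,10,arg); (12,7,arg); (12,9,fn)
step 2: rule r2; match: 0->11, 1->9, 2->8, 3->5, 4->10; deleted nodes 8, 9; deleted edges (9,5,arg); (9,8,fn); (11,9,fn); (11,10,arg); (12,9,fn); added nodes 13; added edges (11,5,fn); (11,13,arg); (13,10,arg); (13,10,fn); result: nodes: 2:c1, 4:c3, 5:app, 6:c3, 7:app, 10:c1, 11:app, 12:app, 13:app edges: (5,2,arg); (5,4,fn); (7,6,arg); (11,5,fn); (11,13,arg); (12,7,arg); (13,10,arg); (13,10,fn)
step 3: rule r2; match: 0->11, 1->5, 2->4, 3->2, 4->13; deleted nodes 4, 5; deleted edges (5,2,arg); (5,4,fn); (11,5,fn); (11,13,arg); added nodes 14; added edges (11,2,fn); (11,14,arg); (14,13,arg); (14,13,fn); result: nodes: 2:c1, 6:c3, 7:app, 10:c1, 11:app, 12:app, 13:app, 14:app edges: (7,6,arg); (11,2,fn); (11,14,arg); (12,7,arg); (13,10,arg); (13,10,fn); (14,13,arg); (14,13,fn)
final:
nodes: 2:c1, 6:c3, 7:app, 10:c1, 11:app, 12:app, 13:app, 14:app
edges: (7,6,arg); (11,2,fn); (11,14,arg); (12,7,arg); (13,10,arg); (13,10,fn); (14,13,arg); (14,13,fn)


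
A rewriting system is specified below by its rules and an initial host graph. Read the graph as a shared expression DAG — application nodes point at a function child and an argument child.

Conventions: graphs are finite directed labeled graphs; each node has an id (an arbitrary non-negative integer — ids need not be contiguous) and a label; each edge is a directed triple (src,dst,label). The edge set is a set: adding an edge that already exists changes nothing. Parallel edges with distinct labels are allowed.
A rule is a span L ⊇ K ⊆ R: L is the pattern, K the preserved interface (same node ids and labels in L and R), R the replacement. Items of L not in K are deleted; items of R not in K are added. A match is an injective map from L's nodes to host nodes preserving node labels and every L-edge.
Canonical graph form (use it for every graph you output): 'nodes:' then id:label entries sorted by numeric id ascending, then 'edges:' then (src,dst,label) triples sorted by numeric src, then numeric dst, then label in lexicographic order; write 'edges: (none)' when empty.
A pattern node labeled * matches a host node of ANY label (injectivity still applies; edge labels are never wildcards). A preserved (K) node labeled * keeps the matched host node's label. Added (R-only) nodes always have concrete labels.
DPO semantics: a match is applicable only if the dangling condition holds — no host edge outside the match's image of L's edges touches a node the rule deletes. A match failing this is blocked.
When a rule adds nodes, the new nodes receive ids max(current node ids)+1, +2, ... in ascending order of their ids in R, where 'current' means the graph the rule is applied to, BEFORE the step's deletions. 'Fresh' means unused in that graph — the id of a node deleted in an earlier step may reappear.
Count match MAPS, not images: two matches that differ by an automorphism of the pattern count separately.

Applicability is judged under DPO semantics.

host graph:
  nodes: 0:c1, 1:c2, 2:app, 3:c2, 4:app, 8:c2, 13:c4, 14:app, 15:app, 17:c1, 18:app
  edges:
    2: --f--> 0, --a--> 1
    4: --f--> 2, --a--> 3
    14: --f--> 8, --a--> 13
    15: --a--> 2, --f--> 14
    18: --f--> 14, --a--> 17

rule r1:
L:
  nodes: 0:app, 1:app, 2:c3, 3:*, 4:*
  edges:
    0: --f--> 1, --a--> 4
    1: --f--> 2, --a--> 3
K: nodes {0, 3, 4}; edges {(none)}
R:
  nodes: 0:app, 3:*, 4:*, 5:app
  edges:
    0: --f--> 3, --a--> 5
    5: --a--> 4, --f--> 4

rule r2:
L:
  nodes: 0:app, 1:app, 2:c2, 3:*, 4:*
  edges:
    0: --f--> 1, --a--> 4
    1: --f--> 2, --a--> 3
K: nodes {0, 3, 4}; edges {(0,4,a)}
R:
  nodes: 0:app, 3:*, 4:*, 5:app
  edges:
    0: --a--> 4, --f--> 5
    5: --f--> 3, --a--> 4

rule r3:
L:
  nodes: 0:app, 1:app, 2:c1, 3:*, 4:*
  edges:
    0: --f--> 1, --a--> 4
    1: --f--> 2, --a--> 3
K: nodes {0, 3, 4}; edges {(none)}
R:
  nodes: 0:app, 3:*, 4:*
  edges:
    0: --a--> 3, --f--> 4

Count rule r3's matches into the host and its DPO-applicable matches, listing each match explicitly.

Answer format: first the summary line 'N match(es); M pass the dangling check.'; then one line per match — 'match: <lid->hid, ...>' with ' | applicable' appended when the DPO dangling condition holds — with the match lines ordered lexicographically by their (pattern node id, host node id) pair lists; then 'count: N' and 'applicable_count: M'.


1 match(es); 0 pass the dangling check.
match: 0->4, 1->2, 2->0, 3->1, 4->3
count: 1
applicable_count: 0


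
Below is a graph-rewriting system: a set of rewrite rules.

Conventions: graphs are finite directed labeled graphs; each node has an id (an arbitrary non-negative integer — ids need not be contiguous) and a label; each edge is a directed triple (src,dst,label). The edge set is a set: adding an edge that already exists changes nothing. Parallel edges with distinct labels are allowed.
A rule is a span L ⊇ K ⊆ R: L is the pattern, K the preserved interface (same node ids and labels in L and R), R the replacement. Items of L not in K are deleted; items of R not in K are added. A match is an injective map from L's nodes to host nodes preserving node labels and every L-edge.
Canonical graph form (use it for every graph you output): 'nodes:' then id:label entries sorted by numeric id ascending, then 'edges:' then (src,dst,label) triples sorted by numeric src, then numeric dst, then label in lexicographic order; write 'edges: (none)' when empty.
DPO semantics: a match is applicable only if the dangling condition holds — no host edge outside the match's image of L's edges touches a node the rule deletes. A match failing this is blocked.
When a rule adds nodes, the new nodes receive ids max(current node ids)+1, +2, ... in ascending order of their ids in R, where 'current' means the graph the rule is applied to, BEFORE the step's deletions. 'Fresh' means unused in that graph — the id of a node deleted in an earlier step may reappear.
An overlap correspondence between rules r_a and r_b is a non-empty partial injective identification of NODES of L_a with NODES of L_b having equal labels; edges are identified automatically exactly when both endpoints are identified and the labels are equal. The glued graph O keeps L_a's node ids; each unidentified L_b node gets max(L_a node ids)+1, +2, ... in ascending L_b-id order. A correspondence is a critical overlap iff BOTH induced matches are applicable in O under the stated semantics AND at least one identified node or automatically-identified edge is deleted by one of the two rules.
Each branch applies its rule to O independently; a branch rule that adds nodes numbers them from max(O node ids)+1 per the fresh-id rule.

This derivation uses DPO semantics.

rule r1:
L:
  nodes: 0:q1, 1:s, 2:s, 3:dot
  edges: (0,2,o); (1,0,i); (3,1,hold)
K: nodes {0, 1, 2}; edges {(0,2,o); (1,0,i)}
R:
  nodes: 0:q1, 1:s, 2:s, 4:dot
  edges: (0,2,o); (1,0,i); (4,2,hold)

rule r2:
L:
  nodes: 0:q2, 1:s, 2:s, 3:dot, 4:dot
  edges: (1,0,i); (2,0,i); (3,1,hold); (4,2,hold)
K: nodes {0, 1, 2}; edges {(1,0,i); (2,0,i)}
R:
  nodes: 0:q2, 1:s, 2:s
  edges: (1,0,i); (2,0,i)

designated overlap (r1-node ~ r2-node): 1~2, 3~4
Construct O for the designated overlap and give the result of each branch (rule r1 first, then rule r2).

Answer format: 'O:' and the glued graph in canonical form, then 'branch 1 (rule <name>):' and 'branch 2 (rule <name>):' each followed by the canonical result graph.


O:
nodes: 0:q1, 1:s, 2:s, 3:dot, 4:q2, 5:s, 6:dot
edges: (0,2,o); (1,0,i); (1,4,i); (3,1,hold); (5,4,i); (6,5,hold)
branch 1 (rule r1):
nodes: 0:q1, 1:s, 2:s, 4:q2, 5:s, 6:dot, 7:dot
edges: (0,2,o); (1,0,i); (1,4,i); (5,4,i); (6,5,hold); (7,2,hold)
branch 2 (rule r2):
nodes: 0:q1, 1:s, 2:s, 4:q2, 5:s
edges: (0,2,o); (1,0,i); (1,4,i); (5,4,i)


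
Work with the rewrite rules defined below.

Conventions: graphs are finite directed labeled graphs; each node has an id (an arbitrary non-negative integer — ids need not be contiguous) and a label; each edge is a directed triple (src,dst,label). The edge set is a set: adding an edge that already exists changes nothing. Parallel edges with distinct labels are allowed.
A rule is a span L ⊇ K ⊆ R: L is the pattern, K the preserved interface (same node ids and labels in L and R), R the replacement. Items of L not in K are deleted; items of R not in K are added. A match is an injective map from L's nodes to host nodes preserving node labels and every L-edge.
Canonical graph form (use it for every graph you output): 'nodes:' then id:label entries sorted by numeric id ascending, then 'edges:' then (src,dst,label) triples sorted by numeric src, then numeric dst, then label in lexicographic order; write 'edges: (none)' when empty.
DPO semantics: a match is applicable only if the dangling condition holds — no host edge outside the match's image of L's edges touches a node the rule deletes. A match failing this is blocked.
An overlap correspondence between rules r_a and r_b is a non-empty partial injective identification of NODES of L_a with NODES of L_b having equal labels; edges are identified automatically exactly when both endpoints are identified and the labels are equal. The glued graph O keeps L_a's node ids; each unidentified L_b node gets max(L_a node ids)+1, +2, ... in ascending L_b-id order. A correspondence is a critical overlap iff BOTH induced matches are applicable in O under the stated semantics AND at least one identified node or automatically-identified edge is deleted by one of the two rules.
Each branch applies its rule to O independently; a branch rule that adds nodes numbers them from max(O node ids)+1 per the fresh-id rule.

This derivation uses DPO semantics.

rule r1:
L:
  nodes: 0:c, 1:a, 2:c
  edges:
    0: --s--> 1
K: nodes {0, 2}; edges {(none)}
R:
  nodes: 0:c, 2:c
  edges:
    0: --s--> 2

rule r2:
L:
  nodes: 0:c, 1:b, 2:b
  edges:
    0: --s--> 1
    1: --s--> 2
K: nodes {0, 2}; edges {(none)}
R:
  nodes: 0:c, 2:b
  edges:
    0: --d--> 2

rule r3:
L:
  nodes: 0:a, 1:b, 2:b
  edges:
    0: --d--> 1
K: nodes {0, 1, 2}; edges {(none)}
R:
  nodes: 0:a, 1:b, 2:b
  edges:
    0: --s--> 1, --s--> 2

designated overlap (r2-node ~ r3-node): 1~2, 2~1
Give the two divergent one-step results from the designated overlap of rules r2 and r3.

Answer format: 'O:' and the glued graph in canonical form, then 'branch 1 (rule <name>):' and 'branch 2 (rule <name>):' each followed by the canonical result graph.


O:
nodes: 0:c, 1:b, 2:b, 3:a
edges: (0,1,s); (1,2,s); (3,2,d)
branch 1 (rule r2):
nodes: 0:c, 2:b, 3:a
edges: (0,2,d); (3,2,d)
branch 2 (rule r3):
nodes: 0:c, 1:b, 2:b, 3:a
edges: (0,1,s); (1,2,s); (3,1,s); (3,2,s)


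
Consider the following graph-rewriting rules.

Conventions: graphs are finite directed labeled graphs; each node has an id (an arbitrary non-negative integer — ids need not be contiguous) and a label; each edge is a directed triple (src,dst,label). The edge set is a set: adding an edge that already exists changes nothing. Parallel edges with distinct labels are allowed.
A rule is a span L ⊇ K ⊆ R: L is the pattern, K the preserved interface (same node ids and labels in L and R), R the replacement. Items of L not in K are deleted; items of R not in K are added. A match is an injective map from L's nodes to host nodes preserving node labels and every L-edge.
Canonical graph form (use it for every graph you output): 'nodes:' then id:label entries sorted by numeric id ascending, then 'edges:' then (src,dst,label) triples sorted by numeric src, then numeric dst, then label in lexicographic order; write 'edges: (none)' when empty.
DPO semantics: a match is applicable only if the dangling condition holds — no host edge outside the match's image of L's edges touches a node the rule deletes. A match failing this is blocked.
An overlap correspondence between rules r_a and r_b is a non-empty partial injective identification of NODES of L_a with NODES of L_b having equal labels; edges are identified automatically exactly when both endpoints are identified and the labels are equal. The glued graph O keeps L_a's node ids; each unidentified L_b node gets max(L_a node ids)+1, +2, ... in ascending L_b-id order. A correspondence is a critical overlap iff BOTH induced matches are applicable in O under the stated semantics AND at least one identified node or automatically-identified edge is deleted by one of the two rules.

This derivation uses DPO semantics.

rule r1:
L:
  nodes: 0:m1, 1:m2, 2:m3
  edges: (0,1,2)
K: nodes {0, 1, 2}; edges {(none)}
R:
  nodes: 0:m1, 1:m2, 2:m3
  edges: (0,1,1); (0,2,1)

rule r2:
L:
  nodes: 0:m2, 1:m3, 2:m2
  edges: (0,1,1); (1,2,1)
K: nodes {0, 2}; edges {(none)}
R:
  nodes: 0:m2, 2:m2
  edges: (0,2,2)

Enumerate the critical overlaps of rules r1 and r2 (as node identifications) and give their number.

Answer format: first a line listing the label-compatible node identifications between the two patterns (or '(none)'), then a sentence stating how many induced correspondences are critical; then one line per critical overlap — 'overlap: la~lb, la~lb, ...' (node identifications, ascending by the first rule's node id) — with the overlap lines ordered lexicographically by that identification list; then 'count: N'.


label-compatible node identifications between L(r1) and L(r2): 1~0, 1~2, 2~1
3 of the induced correspondences are critical overlaps of r1 and r2.
overlap: 1~0, 2~1
overlap: 1~2, 2~1
overlap: 2~1
count: 3


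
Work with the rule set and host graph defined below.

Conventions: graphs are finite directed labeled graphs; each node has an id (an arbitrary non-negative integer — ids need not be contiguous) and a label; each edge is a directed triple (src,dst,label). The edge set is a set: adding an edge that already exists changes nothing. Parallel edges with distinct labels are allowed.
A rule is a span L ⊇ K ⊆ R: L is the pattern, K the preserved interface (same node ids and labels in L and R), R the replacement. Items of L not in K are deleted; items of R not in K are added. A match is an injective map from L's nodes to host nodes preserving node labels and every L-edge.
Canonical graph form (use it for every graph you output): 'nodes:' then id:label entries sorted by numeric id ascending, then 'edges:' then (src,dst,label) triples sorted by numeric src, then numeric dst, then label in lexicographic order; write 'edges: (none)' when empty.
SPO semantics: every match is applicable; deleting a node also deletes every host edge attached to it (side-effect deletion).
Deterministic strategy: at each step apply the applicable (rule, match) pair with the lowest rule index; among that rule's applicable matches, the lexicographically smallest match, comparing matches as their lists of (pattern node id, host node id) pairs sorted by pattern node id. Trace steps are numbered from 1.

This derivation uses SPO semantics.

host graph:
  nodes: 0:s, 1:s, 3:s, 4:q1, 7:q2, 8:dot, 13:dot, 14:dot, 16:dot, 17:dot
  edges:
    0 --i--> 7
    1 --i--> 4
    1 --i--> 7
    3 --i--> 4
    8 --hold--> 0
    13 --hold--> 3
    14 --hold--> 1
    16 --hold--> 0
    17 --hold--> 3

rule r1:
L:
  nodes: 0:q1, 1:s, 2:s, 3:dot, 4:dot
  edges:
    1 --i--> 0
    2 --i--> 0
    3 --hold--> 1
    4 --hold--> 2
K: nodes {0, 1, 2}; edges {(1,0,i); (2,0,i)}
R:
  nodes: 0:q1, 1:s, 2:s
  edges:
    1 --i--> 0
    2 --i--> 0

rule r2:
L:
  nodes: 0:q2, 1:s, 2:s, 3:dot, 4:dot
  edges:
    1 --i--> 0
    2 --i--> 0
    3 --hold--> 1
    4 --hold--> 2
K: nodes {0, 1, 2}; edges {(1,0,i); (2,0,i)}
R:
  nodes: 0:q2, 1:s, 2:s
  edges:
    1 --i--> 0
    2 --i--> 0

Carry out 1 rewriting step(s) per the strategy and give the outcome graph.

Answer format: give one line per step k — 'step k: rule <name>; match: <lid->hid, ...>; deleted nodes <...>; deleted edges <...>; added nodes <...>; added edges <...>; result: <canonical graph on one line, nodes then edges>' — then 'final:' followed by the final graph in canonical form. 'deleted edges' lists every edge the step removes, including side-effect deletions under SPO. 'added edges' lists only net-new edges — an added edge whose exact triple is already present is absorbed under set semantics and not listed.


step 1: rule r1; match: 0->4, 1->1, 2->3, 3->14, 4->13; deleted nodes 13, 14; deleted edges (13,3,hold); (14,1,hold); added nodes (none); added edges (none); result: nodes: 0:s, 1:s, 3:s, 4:q1, 7:q2, 8:dot, 16:dot, 17:dot edges: (0,7,i); (1,4,i); (1,7,i); (3,4,i); (8,0,hold); (16,0,hold); (17,3,hold)
final:
nodes: 0:s, 1:s, 3:s, 4:q1, 7:q2, 8:dot, 16:dot, 17:dot
edges: (0,7,i); (1,4,i); (1,7,i); (3,4,i); (8,0,hold); (16,0,hold); (17,3,hold)


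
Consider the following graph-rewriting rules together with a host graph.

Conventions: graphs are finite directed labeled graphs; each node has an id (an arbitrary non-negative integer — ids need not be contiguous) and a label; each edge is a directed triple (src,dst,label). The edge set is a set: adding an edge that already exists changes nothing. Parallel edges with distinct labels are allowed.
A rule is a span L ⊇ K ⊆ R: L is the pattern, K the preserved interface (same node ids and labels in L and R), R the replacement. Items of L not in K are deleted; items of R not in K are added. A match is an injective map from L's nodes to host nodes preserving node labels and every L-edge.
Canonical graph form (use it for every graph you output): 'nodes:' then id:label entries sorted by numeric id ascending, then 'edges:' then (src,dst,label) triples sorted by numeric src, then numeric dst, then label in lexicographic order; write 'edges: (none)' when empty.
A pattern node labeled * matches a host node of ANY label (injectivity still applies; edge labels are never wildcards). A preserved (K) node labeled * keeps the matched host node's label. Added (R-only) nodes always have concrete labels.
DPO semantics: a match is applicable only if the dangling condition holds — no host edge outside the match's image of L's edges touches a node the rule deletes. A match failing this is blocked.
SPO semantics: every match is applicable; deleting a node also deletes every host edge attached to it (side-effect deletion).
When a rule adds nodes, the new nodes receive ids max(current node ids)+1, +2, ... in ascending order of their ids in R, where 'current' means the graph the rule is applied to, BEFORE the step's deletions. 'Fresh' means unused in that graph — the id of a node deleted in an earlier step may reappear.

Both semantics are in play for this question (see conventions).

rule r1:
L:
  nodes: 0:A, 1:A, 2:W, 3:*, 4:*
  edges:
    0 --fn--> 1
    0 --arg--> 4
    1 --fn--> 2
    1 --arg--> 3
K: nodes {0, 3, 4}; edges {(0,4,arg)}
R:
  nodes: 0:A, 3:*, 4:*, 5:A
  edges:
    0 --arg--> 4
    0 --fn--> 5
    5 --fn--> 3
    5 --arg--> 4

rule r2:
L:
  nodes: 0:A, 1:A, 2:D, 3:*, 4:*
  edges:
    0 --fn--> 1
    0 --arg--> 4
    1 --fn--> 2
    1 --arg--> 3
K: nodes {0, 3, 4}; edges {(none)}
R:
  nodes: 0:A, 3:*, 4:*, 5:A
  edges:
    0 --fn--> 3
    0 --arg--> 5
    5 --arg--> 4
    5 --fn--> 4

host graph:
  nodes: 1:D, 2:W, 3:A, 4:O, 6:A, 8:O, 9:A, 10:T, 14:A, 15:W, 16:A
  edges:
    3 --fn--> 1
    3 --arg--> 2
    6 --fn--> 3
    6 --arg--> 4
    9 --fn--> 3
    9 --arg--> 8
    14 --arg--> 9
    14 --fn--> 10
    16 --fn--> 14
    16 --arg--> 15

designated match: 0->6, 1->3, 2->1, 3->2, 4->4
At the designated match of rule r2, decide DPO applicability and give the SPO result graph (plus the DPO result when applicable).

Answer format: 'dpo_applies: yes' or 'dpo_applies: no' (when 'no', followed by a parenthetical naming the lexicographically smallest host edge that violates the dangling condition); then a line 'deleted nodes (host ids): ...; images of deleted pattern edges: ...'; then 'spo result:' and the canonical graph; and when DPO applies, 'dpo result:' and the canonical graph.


dpo_applies: no
(the rule deletes node 3, which keeps host edge (9,3,fn) outside the match image — the dangling condition fails, DPO blocks; SPO proceeds and side-deletes such edges)
deleted nodes (host ids): 1, 3; images of deleted pattern edges: (3,1,fn); (3,2,arg); (6,3,fn); (6,4,arg)
spo result:
nodes: 2:W, 4:O, 6:A, 8:O, 9:A, 10:T, 14:A, 15:W, 16:A, 17:A
edges: (6,2,fn); (6,17,arg); (9,8,arg); (14,9,arg); (14,10,fn); (16,14,fn); (16,15,arg); (17,4,arg); (17,4,fn)
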